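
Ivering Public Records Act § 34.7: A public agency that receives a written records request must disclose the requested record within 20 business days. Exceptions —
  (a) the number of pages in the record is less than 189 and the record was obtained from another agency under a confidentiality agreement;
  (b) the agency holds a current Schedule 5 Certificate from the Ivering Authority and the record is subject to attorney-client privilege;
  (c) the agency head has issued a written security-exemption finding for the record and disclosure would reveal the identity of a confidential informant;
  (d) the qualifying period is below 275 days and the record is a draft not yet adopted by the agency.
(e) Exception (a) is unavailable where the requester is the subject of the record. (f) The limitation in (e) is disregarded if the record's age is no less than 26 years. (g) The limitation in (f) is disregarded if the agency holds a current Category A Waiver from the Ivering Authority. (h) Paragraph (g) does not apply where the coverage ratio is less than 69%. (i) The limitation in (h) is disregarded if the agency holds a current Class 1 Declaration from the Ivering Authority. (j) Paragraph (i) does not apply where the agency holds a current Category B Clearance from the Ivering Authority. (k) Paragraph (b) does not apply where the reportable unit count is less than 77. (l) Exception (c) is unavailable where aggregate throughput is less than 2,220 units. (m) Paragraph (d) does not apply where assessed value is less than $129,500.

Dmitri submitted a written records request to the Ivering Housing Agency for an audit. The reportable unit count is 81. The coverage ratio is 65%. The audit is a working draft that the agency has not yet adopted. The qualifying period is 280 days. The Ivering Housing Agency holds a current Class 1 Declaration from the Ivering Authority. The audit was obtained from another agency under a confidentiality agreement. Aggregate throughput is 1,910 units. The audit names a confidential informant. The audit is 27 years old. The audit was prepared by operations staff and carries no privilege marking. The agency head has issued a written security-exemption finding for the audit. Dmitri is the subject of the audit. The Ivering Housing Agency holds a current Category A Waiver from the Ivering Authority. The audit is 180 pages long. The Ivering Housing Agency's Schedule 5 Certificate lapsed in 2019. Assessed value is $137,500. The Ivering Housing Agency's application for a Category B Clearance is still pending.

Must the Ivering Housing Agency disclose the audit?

Yes — the Ivering Housing Agency must disclose the audit.

Exception (a)'s conditions are all satisfied: the number of pages in the record is 180, less than the 189 limit; the audit was obtained under a confidentiality agreement. Turning to paragraphs (e)–(j): (e) is engaged — Dmitri is the subject of the audit. (f) is engaged (the record's age is 27 years, meeting the 26 years threshold), but is set aside by (g): (g) operates against (f): a current Category A Waiver is held. (h) operates (the coverage ratio is 65%, less than the 69% limit), but yields to (i): (i) operates against (h): a current Class 1 Declaration is held. (j) is not triggered (there is no Category B Clearance in force), so (i) stands. So (a) is unavailable.
Exception (b) requires that the agency holds a current Schedule 5 Certificate from the Ivering Authority; but there is no Schedule 5 Certificate in force, so (b) is unavailable.
Exception (c)'s conditions are all satisfied: a written security-exemption finding has been issued; the audit names a confidential informant. Turning to paragraph (l): (l) is engaged — aggregate throughput is 1,910 units, less than the 2,220 units limit. Exception (c) does not apply.
Exception (d) requires that the qualifying period is below 275 days; but the qualifying period is 280 days, not below 275 days, so (d) is unavailable.
No exception is made out. the Ivering Housing Agency falls within the general rule.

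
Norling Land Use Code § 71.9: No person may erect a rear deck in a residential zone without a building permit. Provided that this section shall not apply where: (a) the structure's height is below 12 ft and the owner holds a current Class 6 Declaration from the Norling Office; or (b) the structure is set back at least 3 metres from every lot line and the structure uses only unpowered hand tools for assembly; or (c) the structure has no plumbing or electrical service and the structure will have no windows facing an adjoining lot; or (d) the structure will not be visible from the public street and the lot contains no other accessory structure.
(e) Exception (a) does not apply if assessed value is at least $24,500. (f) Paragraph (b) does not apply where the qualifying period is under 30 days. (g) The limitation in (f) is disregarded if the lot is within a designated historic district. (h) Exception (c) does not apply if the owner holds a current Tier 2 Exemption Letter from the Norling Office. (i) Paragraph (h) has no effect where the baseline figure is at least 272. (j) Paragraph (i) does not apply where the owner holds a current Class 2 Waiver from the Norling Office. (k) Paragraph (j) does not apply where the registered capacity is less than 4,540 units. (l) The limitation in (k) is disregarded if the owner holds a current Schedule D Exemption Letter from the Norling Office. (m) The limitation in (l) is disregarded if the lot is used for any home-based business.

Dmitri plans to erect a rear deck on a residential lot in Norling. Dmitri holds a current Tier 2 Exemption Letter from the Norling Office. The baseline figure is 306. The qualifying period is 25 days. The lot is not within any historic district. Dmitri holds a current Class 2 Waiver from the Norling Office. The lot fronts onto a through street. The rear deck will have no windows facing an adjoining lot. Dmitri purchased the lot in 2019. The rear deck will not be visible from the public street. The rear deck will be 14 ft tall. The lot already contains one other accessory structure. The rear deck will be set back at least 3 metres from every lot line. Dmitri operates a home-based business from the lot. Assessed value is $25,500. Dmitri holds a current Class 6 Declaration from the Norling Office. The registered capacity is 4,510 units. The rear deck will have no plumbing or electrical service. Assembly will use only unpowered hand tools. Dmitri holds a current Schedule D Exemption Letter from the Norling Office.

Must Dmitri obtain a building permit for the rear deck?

No — exception (c) applies; Dmitri does not need a building permit.

Exception (a) does not apply: the structure's height is 14 ft, not below 12 ft.
Exception (b): the setback is at least 3 m on every side; assembly uses only hand tools — every condition holds. But applying paragraphs (f)–(g): (f) operates against (b): the qualifying period is 25 days, under the 30 days limit. (g) is not triggered (the lot is not in a historic district), so (f) stands. So (b) is unavailable.
All of (c)'s requirements are met (there is no plumbing or electrical service; no windows face an adjoining lot). Under paragraphs (h)–(m): (h) would limit (c) — a current Tier 2 Exemption Letter is held — but (i) sets (h) aside: (i) applies — the baseline figure is 306, meeting the 272 threshold. (j) would limit (i) — a current Class 2 Waiver is held — but (k) sets (j) aside: (k) is triggered — the registered capacity is 4,510 units, less than the 4,540 units limit. (l) applies (a current Schedule D Exemption Letter is held), but is displaced by (m): (m) applies — a home-based business operates on the lot. So (c) applies.
Exception (d) does not apply: the lot already has another accessory structure.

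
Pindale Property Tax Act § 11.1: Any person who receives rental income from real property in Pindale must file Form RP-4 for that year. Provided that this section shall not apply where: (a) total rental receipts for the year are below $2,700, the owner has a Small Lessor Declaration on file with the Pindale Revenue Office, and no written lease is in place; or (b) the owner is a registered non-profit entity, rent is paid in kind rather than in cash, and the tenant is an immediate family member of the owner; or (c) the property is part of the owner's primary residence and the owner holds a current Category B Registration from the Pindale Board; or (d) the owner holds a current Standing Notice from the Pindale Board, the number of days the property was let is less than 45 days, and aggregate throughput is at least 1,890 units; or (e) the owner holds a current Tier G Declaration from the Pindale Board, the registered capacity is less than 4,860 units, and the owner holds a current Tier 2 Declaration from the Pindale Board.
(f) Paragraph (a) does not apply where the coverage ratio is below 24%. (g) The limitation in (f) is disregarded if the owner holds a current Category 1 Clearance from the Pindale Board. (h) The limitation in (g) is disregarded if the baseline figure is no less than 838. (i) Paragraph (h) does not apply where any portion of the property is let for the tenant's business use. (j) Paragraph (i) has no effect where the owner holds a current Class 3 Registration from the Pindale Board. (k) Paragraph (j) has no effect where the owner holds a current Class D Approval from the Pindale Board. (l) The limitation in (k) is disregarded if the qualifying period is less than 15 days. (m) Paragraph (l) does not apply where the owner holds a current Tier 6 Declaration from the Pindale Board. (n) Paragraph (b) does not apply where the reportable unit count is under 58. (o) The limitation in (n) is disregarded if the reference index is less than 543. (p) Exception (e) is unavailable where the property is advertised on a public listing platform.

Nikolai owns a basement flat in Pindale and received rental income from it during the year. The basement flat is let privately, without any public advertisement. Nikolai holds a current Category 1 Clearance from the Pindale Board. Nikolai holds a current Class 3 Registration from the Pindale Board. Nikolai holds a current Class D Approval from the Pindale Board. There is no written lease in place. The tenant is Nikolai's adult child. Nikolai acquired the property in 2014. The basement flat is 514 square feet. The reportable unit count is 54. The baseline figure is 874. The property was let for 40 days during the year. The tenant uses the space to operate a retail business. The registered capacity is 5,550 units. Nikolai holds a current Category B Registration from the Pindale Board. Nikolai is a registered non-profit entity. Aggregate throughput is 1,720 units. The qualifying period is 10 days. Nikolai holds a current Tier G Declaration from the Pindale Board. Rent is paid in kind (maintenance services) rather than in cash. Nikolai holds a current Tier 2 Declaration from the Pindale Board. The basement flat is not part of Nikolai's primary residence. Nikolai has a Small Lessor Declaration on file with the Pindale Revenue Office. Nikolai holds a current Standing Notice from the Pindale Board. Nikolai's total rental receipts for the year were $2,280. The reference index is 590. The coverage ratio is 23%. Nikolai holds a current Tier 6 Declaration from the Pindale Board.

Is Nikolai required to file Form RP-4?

No — exception (a) applies; Nikolai is not required to file Form RP-4.

Exception (a)'s conditions are all satisfied: total rental receipts for the year are $2,280, below the $2,700 limit; a Small Lessor Declaration is on file; there is no written lease. Considering the limiting provisions: (f) would limit (a) — the coverage ratio is 23%, below the 24% limit — but (g) sets (f) aside: (g) operates against (f): a current Category 1 Clearance is held. (h) applies (the baseline figure is 874, meeting the 838 threshold), but yields to (i): (i) operates — the space is let for business use. (j) would limit (i) — a current Class 3 Registration is held — but (k) sets (j) aside: (k) operates against (j): a current Class D Approval is held. (l) applies (the qualifying period is 10 days, less than the 15 days limit), but is itself disapplied by (m): (m) operates against (l): a current Tier 6 Declaration is held. So (a) applies.
Exception (b) is satisfied on its face — Nikolai is a registered non-profit; rent is paid in kind; the tenant is an immediate family member. Turning to paragraphs (n)–(o): (n) operates against (b): the reportable unit count is 54, under the 58 limit. (o), which would lift (n), does not operate here — the reference index is 590, not less than 543. Exception (b) does not apply.
Exception (c) requires that the property is part of the owner's primary residence; but the basement flat is not part of the primary residence, so (c) is unavailable.
Exception (d) fails — aggregate throughput is 1,720 units, short of 1,890 units.
Exception (e) requires that the registered capacity is less than 4,860 units; but the registered capacity is 5,550 units, not less than 4,860 units, so (e) is unavailable.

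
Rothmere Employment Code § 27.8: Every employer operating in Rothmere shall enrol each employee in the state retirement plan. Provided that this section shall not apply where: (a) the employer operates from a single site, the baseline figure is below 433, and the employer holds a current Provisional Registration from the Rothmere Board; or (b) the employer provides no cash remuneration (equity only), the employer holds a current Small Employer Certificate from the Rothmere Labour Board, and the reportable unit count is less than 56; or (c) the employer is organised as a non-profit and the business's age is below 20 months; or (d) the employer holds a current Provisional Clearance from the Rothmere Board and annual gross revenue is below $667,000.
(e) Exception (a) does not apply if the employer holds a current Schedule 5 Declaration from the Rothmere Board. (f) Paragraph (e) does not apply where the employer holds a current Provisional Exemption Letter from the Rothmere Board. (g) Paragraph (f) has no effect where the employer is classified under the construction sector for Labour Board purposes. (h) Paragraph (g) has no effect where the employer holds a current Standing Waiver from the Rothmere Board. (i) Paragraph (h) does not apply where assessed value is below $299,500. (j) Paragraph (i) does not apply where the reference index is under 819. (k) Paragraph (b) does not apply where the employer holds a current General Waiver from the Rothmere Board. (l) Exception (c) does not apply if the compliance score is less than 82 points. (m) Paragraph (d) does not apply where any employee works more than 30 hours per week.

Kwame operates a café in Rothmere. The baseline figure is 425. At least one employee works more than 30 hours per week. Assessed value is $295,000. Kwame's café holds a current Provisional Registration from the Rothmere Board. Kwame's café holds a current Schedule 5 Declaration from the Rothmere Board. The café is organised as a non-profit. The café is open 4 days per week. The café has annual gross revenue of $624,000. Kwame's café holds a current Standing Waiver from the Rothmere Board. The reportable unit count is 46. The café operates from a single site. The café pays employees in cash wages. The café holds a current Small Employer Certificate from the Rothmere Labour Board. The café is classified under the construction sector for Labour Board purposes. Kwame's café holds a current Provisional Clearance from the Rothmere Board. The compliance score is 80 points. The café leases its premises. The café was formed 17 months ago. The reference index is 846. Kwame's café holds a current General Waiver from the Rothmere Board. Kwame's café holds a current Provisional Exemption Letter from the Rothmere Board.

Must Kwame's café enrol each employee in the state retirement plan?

Exception (a) is satisfied on its face — the employer operates from a single site; the baseline figure is 425, below the 433 limit; a current Provisional Registration is held. However, paragraphs (e)–(j) must be considered: (e) is engaged — a current Schedule 5 Declaration is held. (f) would limit (e) — a current Provisional Exemption Letter is held — but (g) sets (f) aside: (g) operates against (f): the café is classified under the construction sector. (h) would limit (g) — a current Standing Waiver is held — but (i) sets (h) aside: (i) operates against (h): assessed value is $295,000, below the $299,500 limit. (j) is inapplicable (the reference index is 846, not under 819), so (i) stands. Exception (a) does not apply.
Exception (b) fails — employees are paid cash wages.
Exception (c)'s conditions are all satisfied: the employer is a non-profit; the business's age is 17 months, below the 20 months limit. But applying paragraph (l): (l) operates against (c): the compliance score is 80 points, less than the 82 points limit. (c) is therefore removed.
Exception (d) is satisfied on its face — a current Provisional Clearance is held; annual gross revenue is $624,000, below the $667,000 limit. But: (m) operates against (d): at least one employee exceeds 30 hours/week. (d) is therefore removed.
No exception is made out. Kwame's café falls within the general rule.

Yes — Kwame's café must enrol each employee in the state retirement plan.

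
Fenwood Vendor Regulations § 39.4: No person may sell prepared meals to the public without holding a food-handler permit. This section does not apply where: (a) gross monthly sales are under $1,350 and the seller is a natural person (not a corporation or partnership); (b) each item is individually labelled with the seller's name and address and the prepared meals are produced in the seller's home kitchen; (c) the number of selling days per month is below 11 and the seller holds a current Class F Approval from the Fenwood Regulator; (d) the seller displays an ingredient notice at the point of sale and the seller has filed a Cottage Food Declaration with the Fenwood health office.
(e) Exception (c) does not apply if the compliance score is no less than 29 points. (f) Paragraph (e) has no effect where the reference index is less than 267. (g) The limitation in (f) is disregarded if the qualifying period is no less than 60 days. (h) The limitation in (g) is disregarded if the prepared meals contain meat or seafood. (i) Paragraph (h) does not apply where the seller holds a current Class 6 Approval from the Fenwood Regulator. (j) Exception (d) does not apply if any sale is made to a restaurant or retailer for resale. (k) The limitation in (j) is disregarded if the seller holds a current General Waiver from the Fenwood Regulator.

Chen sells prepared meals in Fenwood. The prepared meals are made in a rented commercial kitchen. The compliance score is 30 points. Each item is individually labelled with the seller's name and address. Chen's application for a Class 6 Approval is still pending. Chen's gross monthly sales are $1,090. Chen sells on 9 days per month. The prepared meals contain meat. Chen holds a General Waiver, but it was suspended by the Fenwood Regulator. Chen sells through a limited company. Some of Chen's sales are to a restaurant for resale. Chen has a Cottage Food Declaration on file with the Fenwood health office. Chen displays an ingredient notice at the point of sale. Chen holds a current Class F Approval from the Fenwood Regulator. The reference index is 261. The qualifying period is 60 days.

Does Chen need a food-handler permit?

Exception (a) fails — the seller operates through a limited company.
Exception (b) requires that the prepared meals are produced in the seller's home kitchen; but the prepared meals are made in a commercial kitchen, not a home kitchen, so (b) is unavailable.
All of (c)'s requirements are met (the number of selling days per month is 9, below the 11 limit; a current Class F Approval is held). Applying paragraphs (e)–(i): (e) would limit (c) — the compliance score is 30 points, meeting the 29 points threshold — but (f) sets (e) aside: (f) operates — the reference index is 261, less than the 267 limit. (g) is engaged (the qualifying period is 60 days, meeting the 60 days threshold), but is itself disapplied by (h): (h) operates — the prepared meals contain meat. (i), which would lift (h), is not engaged — there is no Class 6 Approval in force. (c) remains available.
All of (d)'s requirements are met (an ingredient notice is displayed; a Cottage Food Declaration is on file). Turning to paragraphs (j)–(k): (j) operates against (d): some sales are to a restaurant for resale. (k), which would lift (j), does not operate here — no current General Waiver is held. (d) is therefore removed.

No — exception (c) applies; Chen is not required to hold a food-handler permit.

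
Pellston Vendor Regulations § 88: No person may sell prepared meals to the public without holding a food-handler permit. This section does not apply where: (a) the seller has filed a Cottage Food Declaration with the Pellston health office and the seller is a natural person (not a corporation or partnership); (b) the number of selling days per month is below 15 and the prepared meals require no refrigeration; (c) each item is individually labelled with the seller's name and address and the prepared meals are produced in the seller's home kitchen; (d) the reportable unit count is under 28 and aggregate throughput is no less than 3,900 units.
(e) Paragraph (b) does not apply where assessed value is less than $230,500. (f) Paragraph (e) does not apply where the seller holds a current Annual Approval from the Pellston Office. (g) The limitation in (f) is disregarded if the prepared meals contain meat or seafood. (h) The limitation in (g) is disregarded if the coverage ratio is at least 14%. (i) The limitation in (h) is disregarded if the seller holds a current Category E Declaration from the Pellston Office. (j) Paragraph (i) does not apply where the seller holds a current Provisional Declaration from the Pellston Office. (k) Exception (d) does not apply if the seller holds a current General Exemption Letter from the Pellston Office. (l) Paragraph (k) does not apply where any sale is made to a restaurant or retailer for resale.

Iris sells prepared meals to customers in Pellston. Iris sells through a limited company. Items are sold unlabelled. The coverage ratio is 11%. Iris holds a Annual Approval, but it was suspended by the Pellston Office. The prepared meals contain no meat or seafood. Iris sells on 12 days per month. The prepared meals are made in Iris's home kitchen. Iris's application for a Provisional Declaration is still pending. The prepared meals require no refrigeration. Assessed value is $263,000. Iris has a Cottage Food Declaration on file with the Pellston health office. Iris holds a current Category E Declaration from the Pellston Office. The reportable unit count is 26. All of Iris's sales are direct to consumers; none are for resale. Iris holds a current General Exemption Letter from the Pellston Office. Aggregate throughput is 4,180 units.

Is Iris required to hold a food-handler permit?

No — exception (b) applies; Iris is not required to hold a food-handler permit.

Exception (a) fails — the seller operates through a limited company.
Exception (b): the number of selling days per month is 12, below the 15 limit; the prepared meals are shelf-stable — every condition holds. As to paragraphs (e)–(j): (e), which would limit (b), is inapplicable: assessed value is $263,000, not less than $230,500. (b) remains available.
Exception (c) does not apply: items are sold unlabelled.
Exception (d): the reportable unit count is 26, under the 28 limit; aggregate throughput is 4,180 units, meeting the 3,900 units threshold — every condition holds. Turning to paragraphs (k)–(l): (k) is engaged — a current General Exemption Letter is held. (l), which would lift (k), does not operate here — no sales are for resale. (d) is therefore removed.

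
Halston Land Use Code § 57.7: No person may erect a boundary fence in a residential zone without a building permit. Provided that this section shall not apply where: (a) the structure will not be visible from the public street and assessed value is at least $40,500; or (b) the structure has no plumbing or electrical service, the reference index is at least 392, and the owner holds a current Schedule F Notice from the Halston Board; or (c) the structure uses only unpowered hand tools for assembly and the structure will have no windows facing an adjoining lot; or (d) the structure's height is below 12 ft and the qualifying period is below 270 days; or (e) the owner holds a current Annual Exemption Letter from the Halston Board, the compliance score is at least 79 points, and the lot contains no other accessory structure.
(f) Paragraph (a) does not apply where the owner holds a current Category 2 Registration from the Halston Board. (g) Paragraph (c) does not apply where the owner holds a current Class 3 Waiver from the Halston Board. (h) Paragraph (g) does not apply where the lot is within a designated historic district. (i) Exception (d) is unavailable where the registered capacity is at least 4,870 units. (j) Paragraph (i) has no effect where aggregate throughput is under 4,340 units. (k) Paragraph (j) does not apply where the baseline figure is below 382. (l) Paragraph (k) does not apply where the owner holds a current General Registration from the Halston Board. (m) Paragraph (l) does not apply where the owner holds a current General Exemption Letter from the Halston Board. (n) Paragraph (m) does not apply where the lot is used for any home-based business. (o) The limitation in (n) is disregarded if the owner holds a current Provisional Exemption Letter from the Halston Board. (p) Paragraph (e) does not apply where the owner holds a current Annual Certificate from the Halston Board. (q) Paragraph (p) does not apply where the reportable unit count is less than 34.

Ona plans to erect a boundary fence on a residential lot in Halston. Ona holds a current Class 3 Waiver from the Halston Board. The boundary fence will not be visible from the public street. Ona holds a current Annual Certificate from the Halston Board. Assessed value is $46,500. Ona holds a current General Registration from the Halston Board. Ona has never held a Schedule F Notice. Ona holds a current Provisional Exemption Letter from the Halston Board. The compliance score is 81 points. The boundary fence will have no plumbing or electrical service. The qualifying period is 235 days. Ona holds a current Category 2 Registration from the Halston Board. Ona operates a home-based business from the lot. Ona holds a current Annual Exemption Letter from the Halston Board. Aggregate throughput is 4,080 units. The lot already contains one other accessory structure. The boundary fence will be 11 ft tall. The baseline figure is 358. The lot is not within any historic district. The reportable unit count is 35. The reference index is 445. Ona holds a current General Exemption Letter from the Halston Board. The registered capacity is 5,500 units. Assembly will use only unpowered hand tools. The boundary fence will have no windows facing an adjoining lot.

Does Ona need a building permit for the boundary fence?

Yes — Ona must obtain a building permit.

Exception (a): the structure will not be visible from the street; assessed value is $46,500, meeting the $40,500 threshold — every condition holds. But applying paragraph (f): (f) operates against (a): a current Category 2 Registration is held. So (a) is unavailable.
Exception (b) fails — the Schedule F Notice is not current.
All of (c)'s requirements are met (assembly uses only hand tools; no windows face an adjoining lot). But applying paragraphs (g)–(h): (g) applies — a current Class 3 Waiver is held. (h), which would lift (g), is not engaged — the lot is not in a historic district. (c) is therefore removed.
Exception (d) is satisfied on its face — the structure's height is 11 ft, below the 12 ft limit; the qualifying period is 235 days, below the 270 days limit. However, paragraphs (i)–(o) must be considered: (i) is triggered — the registered capacity is 5,500 units, meeting the 4,870 units threshold. (j) applies (aggregate throughput is 4,080 units, under the 4,340 units limit), but yields to (k): (k) operates — the baseline figure is 358, below the 382 limit. (l) would limit (k) — a current General Registration is held — but (m) sets (l) aside: (m) operates — a current General Exemption Letter is held. (n) would limit (m) — a home-based business operates on the lot — but (o) sets (n) aside: (o) operates against (n): a current Provisional Exemption Letter is held. Exception (d) does not apply.
Exception (e) does not apply: the lot already has another accessory structure.
No exception is made out. Ona falls within the general rule.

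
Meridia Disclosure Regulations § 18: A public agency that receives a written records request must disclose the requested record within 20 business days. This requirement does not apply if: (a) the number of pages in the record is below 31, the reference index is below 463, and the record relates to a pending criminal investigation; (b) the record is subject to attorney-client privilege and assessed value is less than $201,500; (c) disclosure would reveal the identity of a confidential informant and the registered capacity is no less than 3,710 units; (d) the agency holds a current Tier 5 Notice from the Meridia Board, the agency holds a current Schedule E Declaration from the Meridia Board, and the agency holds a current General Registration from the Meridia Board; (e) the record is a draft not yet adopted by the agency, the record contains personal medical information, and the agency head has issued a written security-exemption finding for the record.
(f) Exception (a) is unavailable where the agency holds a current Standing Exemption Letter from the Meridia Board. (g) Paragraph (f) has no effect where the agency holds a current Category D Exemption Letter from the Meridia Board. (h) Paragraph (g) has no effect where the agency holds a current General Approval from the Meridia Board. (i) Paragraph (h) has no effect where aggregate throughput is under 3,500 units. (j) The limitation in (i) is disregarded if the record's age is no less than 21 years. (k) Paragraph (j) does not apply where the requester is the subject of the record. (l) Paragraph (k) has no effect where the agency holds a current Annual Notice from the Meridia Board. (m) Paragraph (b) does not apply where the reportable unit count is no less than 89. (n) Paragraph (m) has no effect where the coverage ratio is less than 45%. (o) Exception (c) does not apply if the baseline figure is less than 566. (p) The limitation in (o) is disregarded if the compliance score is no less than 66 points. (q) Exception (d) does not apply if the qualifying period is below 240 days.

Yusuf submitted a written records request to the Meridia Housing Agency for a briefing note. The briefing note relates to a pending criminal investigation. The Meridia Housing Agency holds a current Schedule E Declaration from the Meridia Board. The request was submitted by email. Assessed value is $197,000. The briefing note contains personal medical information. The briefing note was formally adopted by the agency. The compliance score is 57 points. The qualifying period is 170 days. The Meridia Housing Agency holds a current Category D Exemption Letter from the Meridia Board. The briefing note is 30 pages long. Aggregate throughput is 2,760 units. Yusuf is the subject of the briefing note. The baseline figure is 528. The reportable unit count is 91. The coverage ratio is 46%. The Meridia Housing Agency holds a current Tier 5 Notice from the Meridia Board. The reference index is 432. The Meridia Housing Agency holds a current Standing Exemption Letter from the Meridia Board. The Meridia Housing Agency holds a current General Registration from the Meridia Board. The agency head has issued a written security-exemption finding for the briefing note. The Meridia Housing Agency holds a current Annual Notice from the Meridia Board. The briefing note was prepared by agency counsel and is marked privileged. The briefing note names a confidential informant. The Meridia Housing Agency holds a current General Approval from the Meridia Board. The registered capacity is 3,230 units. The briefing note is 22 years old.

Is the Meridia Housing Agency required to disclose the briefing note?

Yes — the Meridia Housing Agency must disclose the briefing note.

Exception (a): the number of pages in the record is 30, below the 31 limit; the reference index is 432, below the 463 limit; the briefing note relates to a pending investigation — every condition holds. But applying paragraphs (f)–(l): (f) is engaged — a current Standing Exemption Letter is held. (g) is engaged (a current Category D Exemption Letter is held), but is displaced by (h): (h) is triggered — a current General Approval is held. (i) would limit (h) — aggregate throughput is 2,760 units, under the 3,500 units limit — but (j) sets (i) aside: (j) operates against (i): the record's age is 22 years, meeting the 21 years threshold. (k) operates (Yusuf is the subject of the briefing note), but is set aside by (l): (l) operates against (k): a current Annual Notice is held. (a) is therefore removed.
Exception (b) is satisfied on its face — the briefing note is privileged; assessed value is $197,000, less than the $201,500 limit. Turning to paragraphs (m)–(n): (m) applies — the reportable unit count is 91, meeting the 89 threshold. (n) is not triggered (the coverage ratio is 46%, not less than 45%), so (m) stands. Exception (b) does not apply.
Exception (c) does not apply: the registered capacity is 3,230 units, short of 3,710 units.
Exception (d) is satisfied on its face — a current Tier 5 Notice is held; a current Schedule E Declaration is held; a current General Registration is held. Turning to paragraph (q): (q) operates — the qualifying period is 170 days, below the 240 days limit. So (d) is unavailable.
Exception (e) requires that the record is a draft not yet adopted by the agency; but the briefing note has been formally adopted, so (e) is unavailable.
None of the exceptions is available; § 18 applies in full.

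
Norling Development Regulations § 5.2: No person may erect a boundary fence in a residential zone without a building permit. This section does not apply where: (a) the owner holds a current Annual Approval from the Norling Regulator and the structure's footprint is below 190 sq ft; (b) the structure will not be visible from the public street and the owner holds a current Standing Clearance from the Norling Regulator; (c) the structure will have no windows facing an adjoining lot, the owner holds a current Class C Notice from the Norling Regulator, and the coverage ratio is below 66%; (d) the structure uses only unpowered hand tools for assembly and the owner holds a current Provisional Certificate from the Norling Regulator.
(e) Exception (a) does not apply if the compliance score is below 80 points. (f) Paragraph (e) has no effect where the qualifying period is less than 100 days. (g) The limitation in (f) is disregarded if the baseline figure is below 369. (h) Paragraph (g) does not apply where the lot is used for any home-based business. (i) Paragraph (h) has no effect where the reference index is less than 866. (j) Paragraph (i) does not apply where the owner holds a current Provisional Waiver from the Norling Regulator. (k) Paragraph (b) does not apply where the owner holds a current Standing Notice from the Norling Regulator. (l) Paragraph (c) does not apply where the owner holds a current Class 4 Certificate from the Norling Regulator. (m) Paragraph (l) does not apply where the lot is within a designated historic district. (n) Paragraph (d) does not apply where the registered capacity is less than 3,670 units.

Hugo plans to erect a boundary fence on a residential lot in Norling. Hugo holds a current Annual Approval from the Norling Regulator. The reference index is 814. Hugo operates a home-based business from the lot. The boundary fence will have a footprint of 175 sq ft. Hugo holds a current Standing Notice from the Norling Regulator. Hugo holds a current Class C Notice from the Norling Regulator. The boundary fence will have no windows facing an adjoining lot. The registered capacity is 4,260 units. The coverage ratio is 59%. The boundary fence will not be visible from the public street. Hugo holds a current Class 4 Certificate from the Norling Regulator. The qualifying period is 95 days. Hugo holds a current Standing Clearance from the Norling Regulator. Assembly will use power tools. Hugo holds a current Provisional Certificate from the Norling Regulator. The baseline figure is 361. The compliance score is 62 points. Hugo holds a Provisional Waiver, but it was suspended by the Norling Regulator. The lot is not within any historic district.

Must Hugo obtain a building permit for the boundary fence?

Exception (a): a current Annual Approval is held; the structure's footprint is 175 sq ft, below the 190 sq ft limit — every condition holds. But: (e) operates against (a): the compliance score is 62 points, below the 80 points limit. (f) would limit (e) — the qualifying period is 95 days, less than the 100 days limit — but (g) sets (f) aside: (g) applies — the baseline figure is 361, below the 369 limit. (h) is triggered (a home-based business operates on the lot), but is overridden by (i): (i) applies — the reference index is 814, less than the 866 limit. (j) is not triggered (there is no Provisional Waiver in force), so (i) stands. (a) is therefore removed.
Exception (b)'s conditions are all satisfied: the structure will not be visible from the street; a current Standing Clearance is held. But: (k) is triggered — a current Standing Notice is held. (b) is therefore removed.
Exception (c) is satisfied on its face — no windows face an adjoining lot; a current Class C Notice is held; the coverage ratio is 59%, below the 66% limit. But applying paragraphs (l)–(m): (l) operates against (c): a current Class 4 Certificate is held. (m), which would lift (l), does not operate here — the lot is not in a historic district. (c) is therefore removed.
Exception (d) requires that the structure uses only unpowered hand tools for assembly; but assembly uses power tools, so (d) is unavailable.
Every exception is unavailable, so the rule governs.

Yes — Hugo must obtain a building permit.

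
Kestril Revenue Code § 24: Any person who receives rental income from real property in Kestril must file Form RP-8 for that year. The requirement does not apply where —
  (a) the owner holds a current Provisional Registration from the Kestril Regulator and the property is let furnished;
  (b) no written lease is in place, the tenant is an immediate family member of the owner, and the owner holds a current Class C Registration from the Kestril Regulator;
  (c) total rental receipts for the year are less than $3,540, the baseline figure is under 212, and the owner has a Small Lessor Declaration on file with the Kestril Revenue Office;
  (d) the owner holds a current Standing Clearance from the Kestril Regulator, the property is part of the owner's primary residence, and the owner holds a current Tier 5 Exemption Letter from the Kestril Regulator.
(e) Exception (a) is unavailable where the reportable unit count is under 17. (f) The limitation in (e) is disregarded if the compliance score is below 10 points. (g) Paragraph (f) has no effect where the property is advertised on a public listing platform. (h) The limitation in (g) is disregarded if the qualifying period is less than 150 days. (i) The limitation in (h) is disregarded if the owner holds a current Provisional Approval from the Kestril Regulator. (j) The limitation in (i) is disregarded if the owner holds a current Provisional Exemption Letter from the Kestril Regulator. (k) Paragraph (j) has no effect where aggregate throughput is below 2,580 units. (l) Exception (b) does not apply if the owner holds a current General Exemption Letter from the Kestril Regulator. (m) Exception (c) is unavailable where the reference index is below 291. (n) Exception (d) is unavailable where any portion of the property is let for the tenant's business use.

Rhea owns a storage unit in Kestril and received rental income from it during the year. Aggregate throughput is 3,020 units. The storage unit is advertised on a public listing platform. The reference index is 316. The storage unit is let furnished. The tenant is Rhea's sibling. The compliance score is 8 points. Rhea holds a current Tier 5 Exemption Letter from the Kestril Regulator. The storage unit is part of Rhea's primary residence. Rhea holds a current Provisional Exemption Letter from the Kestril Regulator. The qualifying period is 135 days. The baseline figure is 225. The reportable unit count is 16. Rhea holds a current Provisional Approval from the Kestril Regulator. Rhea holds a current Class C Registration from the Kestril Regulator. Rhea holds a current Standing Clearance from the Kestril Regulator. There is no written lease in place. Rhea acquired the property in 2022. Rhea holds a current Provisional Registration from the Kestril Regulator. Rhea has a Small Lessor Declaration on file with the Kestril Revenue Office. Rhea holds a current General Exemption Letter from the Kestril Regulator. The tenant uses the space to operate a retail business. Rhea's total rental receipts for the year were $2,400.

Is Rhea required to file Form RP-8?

Exception (a) is satisfied on its face — a current Provisional Registration is held; the property is let furnished. Under paragraphs (e)–(k): (e) would limit (a) — the reportable unit count is 16, under the 17 limit — but (f) sets (e) aside: (f) is engaged — the compliance score is 8 points, below the 10 points limit. (g) operates (the property is publicly advertised), but yields to (h): (h) is triggered — the qualifying period is 135 days, less than the 150 days limit. (i) would limit (h) — a current Provisional Approval is held — but (j) sets (i) aside: (j) operates against (i): a current Provisional Exemption Letter is held. (k), which would lift (j), does not operate here — aggregate throughput is 3,020 units, not below 2,580 units. So (a) applies.
All of (b)'s requirements are met (there is no written lease; the tenant is an immediate family member; a current Class C Registration is held). But: (l) is engaged — a current General Exemption Letter is held. Exception (b) does not apply.
Exception (c) does not apply: the baseline figure is 225, not under 212.
All of (d)'s requirements are met (a current Standing Clearance is held; the storage unit is part of the primary residence; a current Tier 5 Exemption Letter is held). But applying paragraph (n): (n) operates against (d): the space is let for business use. (d) is therefore removed.

No — exception (a) applies; Rhea is not required to file Form RP-8.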